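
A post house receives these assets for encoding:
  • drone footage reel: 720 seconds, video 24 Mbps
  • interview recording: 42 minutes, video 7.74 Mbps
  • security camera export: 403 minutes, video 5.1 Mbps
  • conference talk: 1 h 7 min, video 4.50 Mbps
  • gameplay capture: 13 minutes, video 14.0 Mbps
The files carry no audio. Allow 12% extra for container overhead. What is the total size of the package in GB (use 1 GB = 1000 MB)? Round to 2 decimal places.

26.48 GB

drone footage reel: 24.000 Mbps × 720 s × 1.12 = 19353.6 Mb
interview recording: 7.740 Mbps × 2520 s × 1.12 = 21845.4 Mb
security camera export: 5.100 Mbps × 24180 s × 1.12 = 138116.2 Mb
conference talk: 4.500 Mbps × 4020 s × 1.12 = 20260.8 Mb
gameplay capture: 14.000 Mbps × 780 s × 1.12 = 12230.4 Mb
Total: 211806.3 Mb = 26475.8 MB.
= 26.48 GB.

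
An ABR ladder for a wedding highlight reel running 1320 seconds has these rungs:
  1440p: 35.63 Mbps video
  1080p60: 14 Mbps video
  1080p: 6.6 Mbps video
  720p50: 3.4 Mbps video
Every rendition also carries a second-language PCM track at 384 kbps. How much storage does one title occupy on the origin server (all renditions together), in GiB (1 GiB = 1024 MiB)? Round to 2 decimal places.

Audio: 384 kbps = 0.384 Mbps.
Sum of rendition bitrates: (35.63+0.384) + (14+0.384) + (6.6+0.384) + (3.4+0.384) = 61.166 Mbps.
× 1320 s = 80,739 Mb = 10,092 MB = 9.399 GiB.

9.40 GiB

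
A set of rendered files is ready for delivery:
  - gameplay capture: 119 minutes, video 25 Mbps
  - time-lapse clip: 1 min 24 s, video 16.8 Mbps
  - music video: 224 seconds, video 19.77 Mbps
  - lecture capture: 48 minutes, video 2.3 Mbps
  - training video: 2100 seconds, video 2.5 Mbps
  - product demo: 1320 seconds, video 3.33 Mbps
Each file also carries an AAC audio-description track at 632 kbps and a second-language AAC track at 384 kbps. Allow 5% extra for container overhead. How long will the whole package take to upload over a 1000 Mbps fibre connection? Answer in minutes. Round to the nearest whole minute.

4 minutes

Audio total: 632 + 384 = 1016 kbps = 1.016 Mbps.
gameplay capture: 26.016 Mbps × 7140 s × 1.05 = 195042.0 Mb
time-lapse clip: 17.816 Mbps × 84 s × 1.05 = 1571.4 Mb
music video: 20.786 Mbps × 224 s × 1.05 = 4888.9 Mb
lecture capture: 3.316 Mbps × 2880 s × 1.05 = 10027.6 Mb
training video: 3.516 Mbps × 2100 s × 1.05 = 7752.8 Mb
product demo: 4.346 Mbps × 1320 s × 1.05 = 6023.6 Mb
Total: 225306.1 Mb = 28163.3 MB.
At 1000 Mbps: 225306.1 / 1000 = 225 s ≈ 3.76 minutes.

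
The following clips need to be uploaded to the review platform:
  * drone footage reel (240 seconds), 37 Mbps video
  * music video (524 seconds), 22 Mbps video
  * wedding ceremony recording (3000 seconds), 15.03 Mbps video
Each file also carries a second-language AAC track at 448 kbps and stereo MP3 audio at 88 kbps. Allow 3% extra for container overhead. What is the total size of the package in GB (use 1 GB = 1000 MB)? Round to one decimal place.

8.7 GB

Audio total: 448 + 88 = 536 kbps = 0.536 Mbps.
drone footage reel: 37.536 Mbps × 240 s × 1.03 = 9278.9 Mb
music video: 22.536 Mbps × 524 s × 1.03 = 12163.1 Mb
wedding ceremony recording: 15.566 Mbps × 3000 s × 1.03 = 48098.9 Mb
Total: 69541.0 Mb = 8692.6 MB.
= 8.693 GB.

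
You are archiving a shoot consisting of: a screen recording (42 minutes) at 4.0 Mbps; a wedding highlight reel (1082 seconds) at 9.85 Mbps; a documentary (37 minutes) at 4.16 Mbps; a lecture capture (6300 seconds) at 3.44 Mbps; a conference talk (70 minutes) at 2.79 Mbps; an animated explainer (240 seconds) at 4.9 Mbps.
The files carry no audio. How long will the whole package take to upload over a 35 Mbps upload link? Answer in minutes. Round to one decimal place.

screen recording: 4.000 Mbps × 2520 s = 10080.0 Mb
wedding highlight reel: 9.850 Mbps × 1082 s = 10657.7 Mb
documentary: 4.160 Mbps × 2220 s = 9235.2 Mb
lecture capture: 3.440 Mbps × 6300 s = 21672.0 Mb
conference talk: 2.790 Mbps × 4200 s = 11718.0 Mb
animated explainer: 4.900 Mbps × 240 s = 1176.0 Mb
Total: 64538.9 Mb = 8067.4 MB.
At 35 Mbps: 64538.9 / 35 = 1844 s ≈ 30.7 minutes.

30.7 minutes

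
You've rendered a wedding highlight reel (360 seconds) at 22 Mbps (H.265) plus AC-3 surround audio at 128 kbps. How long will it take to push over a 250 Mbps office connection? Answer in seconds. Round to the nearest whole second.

32 seconds

Audio: 128 kbps = 0.128 Mbps.
Total bitrate: 22.128 Mbps.
File: 22.128 Mbps × 360 s = 7966.1 Mb.
At 250 Mbps: 7966.1 / 250 = 31.9 s ≈ 31.9 seconds.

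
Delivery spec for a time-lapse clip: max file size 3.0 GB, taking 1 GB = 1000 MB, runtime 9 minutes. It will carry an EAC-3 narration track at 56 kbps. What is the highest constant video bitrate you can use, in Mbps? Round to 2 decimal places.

44.39 Mbps

Budget: 3.0 GB = 24000.0 Mb.
9 min = 540 s
Total bitrate budget: 24000.0 Mb / 540 s = 44.444 Mbps.
Audio: 56 kbps = 0.056 Mbps.
Video: 44.444 − 0.056 = 44.388 Mbps.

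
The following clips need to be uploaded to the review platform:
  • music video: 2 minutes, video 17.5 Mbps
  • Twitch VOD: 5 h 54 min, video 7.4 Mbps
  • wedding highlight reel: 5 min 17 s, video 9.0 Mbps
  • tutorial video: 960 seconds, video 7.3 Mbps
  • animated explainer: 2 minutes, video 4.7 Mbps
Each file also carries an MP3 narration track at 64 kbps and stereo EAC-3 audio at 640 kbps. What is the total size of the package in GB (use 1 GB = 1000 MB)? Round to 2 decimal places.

23.22 GB

Audio total: 64 + 640 = 704 kbps = 0.704 Mbps.
music video: 18.204 Mbps × 120 s = 2184.5 Mb
Twitch VOD: 8.104 Mbps × 21240 s = 172129.0 Mb
wedding highlight reel: 9.704 Mbps × 317 s = 3076.2 Mb
tutorial video: 8.004 Mbps × 960 s = 7683.8 Mb
animated explainer: 5.404 Mbps × 120 s = 648.5 Mb
Total: 185721.9 Mb = 23215.2 MB.
= 23.22 GB.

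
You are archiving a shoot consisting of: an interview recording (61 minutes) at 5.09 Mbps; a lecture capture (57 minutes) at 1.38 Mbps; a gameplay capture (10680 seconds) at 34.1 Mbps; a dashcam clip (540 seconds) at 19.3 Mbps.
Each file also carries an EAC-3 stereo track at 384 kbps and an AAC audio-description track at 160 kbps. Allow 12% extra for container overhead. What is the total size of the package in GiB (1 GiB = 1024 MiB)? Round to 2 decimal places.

53.19 GiB

Audio total: 384 + 160 = 544 kbps = 0.544 Mbps.
interview recording: 5.634 Mbps × 3660 s × 1.12 = 23094.9 Mb
lecture capture: 1.924 Mbps × 3420 s × 1.12 = 7369.7 Mb
gameplay capture: 34.644 Mbps × 10680 s × 1.12 = 414397.7 Mb
dashcam clip: 19.844 Mbps × 540 s × 1.12 = 12001.7 Mb
Total: 456863.9 Mb = 57108.0 MB.
= 53.19 GiB.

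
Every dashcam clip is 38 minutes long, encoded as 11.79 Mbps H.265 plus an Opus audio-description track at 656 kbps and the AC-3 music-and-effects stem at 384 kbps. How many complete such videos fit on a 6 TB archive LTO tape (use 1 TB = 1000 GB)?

38 min = 2280 s
Audio total: 656 + 384 = 1040 kbps = 1.040 Mbps.
Total bitrate: 12.830 Mbps.
Per item: 12.830 Mbps × 2280 s = 29,252 Mb = 3,657 MB.
Capacity: 6 TB = 48,000,000 Mb; 1640.89 items → 1640 complete.

1640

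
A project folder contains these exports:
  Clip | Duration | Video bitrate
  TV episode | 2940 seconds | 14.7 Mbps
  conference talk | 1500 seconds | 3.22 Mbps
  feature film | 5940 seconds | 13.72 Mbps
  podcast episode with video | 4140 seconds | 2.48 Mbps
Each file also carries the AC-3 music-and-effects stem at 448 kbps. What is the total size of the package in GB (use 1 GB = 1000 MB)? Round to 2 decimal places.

Audio: 448 kbps = 0.448 Mbps.
TV episode: 15.148 Mbps × 2940 s = 44535.1 Mb
conference talk: 3.668 Mbps × 1500 s = 5502.0 Mb
feature film: 14.168 Mbps × 5940 s = 84157.9 Mb
podcast episode with video: 2.928 Mbps × 4140 s = 12121.9 Mb
Total: 146317.0 Mb = 18289.6 MB.
= 18.29 GB.

18.29 GB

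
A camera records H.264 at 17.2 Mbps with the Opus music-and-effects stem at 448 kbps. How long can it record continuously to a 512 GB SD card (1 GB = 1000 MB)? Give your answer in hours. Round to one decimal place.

Audio: 448 kbps = 0.448 Mbps.
Total bitrate: 17.2 + 0.448 = 17.648 Mbps.
Capacity: 512 GB = 4,096,000 Mb.
Recording time: 4,096,000 / 17.648 = 232,094 s ≈ 64.5 hours.

64.5 hours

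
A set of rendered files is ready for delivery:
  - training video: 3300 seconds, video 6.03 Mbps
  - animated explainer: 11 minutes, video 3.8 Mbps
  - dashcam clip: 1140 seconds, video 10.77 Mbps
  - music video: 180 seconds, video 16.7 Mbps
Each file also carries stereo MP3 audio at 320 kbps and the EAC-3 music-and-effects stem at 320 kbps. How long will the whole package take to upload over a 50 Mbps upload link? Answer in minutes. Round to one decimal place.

13.7 minutes

Audio total: 320 + 320 = 640 kbps = 0.640 Mbps.
training video: 6.670 Mbps × 3300 s = 22011.0 Mb
animated explainer: 4.440 Mbps × 660 s = 2930.4 Mb
dashcam clip: 11.410 Mbps × 1140 s = 13007.4 Mb
music video: 17.340 Mbps × 180 s = 3121.2 Mb
Total: 41070.0 Mb = 5133.8 MB.
At 50 Mbps: 41070.0 / 50 = 821 s ≈ 13.7 minutes.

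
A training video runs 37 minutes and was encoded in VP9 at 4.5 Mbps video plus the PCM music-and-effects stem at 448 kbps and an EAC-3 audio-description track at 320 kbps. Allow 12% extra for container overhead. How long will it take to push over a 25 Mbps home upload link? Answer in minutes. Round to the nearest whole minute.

9 minutes

37 min = 2220 s
Audio total: 448 + 320 = 768 kbps = 0.768 Mbps.
Total bitrate: 5.268 Mbps.
File: 5.268 Mbps × 2220 s = 11695.0 Mb.
With 12% container overhead: ×1.12. → 13098.4 Mb.
At 25 Mbps: 13098.4 / 25 = 523.9 s ≈ 8.73 minutes.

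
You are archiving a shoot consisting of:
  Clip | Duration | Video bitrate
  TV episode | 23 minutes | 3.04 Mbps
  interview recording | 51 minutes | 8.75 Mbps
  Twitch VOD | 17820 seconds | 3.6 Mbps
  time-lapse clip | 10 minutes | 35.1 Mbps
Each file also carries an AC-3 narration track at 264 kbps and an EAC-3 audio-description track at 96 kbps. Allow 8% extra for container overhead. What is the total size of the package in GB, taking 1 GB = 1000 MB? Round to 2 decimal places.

Audio total: 264 + 96 = 360 kbps = 0.360 Mbps.
TV episode: 3.400 Mbps × 1380 s × 1.08 = 5067.4 Mb
interview recording: 9.110 Mbps × 3060 s × 1.08 = 30106.7 Mb
Twitch VOD: 3.960 Mbps × 17820 s × 1.08 = 76212.6 Mb
time-lapse clip: 35.460 Mbps × 600 s × 1.08 = 22978.1 Mb
Total: 134364.7 Mb = 16795.6 MB.
= 16.80 GB.

16.80 GB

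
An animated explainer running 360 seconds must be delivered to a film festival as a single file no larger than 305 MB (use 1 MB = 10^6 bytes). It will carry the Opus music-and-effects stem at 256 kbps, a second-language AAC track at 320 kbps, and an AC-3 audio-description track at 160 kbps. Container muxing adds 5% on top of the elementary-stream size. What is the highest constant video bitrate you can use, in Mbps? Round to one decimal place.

Budget: 305 MB = 2440.0 Mb.
Stream payload after overhead: 2440.0 / 1.05 = 2323.8 Mb.
Total bitrate budget: 2323.8 Mb / 360 s = 6.455 Mbps.
Audio total: 256 + 320 + 160 = 736 kbps = 0.736 Mbps.
Video: 6.455 − 0.736 = 5.719 Mbps.

5.7 Mbps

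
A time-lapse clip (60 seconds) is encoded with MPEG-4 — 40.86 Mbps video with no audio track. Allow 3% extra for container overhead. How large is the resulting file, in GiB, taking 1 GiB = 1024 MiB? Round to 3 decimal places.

0.294 GiB

Total bitrate: 40.86 Mbps.
Stream data: 40.860 Mbps × 60 s = 2451.6 Mb.
With 3% container overhead: ×1.03.
2,525 Mb = 315,643,500 bytes ÷ 1,073,741,824 = 0.294 GiB.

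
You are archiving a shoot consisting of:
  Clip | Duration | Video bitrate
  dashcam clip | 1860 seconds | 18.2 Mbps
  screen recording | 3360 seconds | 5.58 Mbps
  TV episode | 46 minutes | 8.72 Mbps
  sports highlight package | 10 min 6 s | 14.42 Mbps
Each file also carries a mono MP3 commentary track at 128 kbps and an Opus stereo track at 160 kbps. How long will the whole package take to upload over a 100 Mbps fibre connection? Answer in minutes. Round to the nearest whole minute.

15 minutes

Audio total: 128 + 160 = 288 kbps = 0.288 Mbps.
dashcam clip: 18.488 Mbps × 1860 s = 34387.7 Mb
screen recording: 5.868 Mbps × 3360 s = 19716.5 Mb
TV episode: 9.008 Mbps × 2760 s = 24862.1 Mb
sports highlight package: 14.708 Mbps × 606 s = 8913.0 Mb
Total: 87879.3 Mb = 10984.9 MB.
At 100 Mbps: 87879.3 / 100 = 879 s ≈ 14.6 minutes.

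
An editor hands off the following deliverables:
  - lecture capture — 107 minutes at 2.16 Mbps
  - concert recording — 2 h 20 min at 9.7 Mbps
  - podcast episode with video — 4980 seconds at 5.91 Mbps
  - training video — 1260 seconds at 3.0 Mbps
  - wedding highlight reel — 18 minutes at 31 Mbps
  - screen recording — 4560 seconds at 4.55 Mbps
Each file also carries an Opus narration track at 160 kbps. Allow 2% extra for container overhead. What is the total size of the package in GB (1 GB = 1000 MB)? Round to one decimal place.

23.9 GB

Audio: 160 kbps = 0.160 Mbps.
lecture capture: 2.320 Mbps × 6420 s × 1.02 = 15192.3 Mb
concert recording: 9.860 Mbps × 8400 s × 1.02 = 84480.5 Mb
podcast episode with video: 6.070 Mbps × 4980 s × 1.02 = 30833.2 Mb
training video: 3.160 Mbps × 1260 s × 1.02 = 4061.2 Mb
wedding highlight reel: 31.160 Mbps × 1080 s × 1.02 = 34325.9 Mb
screen recording: 4.710 Mbps × 4560 s × 1.02 = 21907.2 Mb
Total: 190800.2 Mb = 23850.0 MB.
= 23.85 GB.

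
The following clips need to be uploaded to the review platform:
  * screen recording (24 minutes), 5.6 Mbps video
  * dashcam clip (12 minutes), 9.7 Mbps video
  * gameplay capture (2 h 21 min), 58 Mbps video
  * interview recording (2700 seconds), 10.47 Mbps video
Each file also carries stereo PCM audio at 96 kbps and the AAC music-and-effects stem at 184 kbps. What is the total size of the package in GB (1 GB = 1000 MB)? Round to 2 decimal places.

67.22 GB

Audio total: 96 + 184 = 280 kbps = 0.280 Mbps.
screen recording: 5.880 Mbps × 1440 s = 8467.2 Mb
dashcam clip: 9.980 Mbps × 720 s = 7185.6 Mb
gameplay capture: 58.280 Mbps × 8460 s = 493048.8 Mb
interview recording: 10.750 Mbps × 2700 s = 29025.0 Mb
Total: 537726.6 Mb = 67215.8 MB.
= 67.22 GB.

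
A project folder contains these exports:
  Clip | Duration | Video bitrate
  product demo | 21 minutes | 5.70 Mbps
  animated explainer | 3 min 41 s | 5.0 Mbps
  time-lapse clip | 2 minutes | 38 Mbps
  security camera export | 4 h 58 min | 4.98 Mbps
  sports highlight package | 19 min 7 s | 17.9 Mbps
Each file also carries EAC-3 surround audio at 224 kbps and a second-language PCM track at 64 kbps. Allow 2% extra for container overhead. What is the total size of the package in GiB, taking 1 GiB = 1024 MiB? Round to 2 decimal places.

Audio total: 224 + 64 = 288 kbps = 0.288 Mbps.
product demo: 5.988 Mbps × 1260 s × 1.02 = 7695.8 Mb
animated explainer: 5.288 Mbps × 221 s × 1.02 = 1192.0 Mb
time-lapse clip: 38.288 Mbps × 120 s × 1.02 = 4686.5 Mb
security camera export: 5.268 Mbps × 17880 s × 1.02 = 96075.7 Mb
sports highlight package: 18.188 Mbps × 1147 s × 1.02 = 21278.9 Mb
Total: 130928.8 Mb = 16366.1 MB.
= 15.24 GiB.

15.24 GiB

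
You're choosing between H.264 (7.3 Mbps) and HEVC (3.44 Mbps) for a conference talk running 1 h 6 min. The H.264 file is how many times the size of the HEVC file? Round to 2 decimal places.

2.12

1 h 6 min = 66 min = 3960 s
H.264: 7.300 Mbps × 3960 s = 28908.0 Mb = 3.614 GB.
HEVC: 3.440 Mbps × 3960 s = 13622.4 Mb = 1.703 GB.
Ratio: 3.614 / 1.703 = 2.122.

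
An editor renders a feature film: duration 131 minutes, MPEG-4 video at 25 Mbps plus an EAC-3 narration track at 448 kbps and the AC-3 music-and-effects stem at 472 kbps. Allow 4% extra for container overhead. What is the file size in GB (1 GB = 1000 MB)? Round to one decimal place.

131 min = 7860 s
Audio total: 448 + 472 = 920 kbps = 0.920 Mbps.
Total bitrate: 25 + 0.920 = 25.920 Mbps.
Stream data: 25.920 Mbps × 7860 s = 203731.2 Mb.
With 4% container overhead: ×1.04.
211,880 Mb ÷ 8 = 26,485 MB → 26.49 GB.

26.5 GB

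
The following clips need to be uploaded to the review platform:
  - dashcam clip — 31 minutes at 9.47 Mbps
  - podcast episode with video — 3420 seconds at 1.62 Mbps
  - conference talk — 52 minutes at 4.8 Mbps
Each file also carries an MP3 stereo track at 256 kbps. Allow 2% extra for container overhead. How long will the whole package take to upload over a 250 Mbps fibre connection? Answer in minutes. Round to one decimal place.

2.7 minutes

Audio: 256 kbps = 0.256 Mbps.
dashcam clip: 9.726 Mbps × 1860 s × 1.02 = 18452.2 Mb
podcast episode with video: 1.876 Mbps × 3420 s × 1.02 = 6544.2 Mb
conference talk: 5.056 Mbps × 3120 s × 1.02 = 16090.2 Mb
Total: 41086.6 Mb = 5135.8 MB.
At 250 Mbps: 41086.6 / 250 = 164 s ≈ 2.74 minutes.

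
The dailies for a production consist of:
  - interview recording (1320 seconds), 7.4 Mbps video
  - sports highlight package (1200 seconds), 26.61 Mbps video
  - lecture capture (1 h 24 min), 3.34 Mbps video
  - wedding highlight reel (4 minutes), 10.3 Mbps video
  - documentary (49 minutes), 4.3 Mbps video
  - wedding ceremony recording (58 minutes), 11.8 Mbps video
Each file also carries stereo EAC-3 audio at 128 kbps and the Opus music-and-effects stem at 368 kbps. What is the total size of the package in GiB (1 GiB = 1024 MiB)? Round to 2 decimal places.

14.18 GiB

Audio total: 128 + 368 = 496 kbps = 0.496 Mbps.
interview recording: 7.896 Mbps × 1320 s = 10422.7 Mb
sports highlight package: 27.106 Mbps × 1200 s = 32527.2 Mb
lecture capture: 3.836 Mbps × 5040 s = 19333.4 Mb
wedding highlight reel: 10.796 Mbps × 240 s = 2591.0 Mb
documentary: 4.796 Mbps × 2940 s = 14100.2 Mb
wedding ceremony recording: 12.296 Mbps × 3480 s = 42790.1 Mb
Total: 121764.7 Mb = 15220.6 MB.
= 14.18 GiB.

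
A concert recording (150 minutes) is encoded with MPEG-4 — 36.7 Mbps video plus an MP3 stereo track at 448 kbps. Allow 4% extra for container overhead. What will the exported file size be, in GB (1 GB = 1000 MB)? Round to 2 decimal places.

43.46 GB

150 min = 9000 s
Audio: 448 kbps = 0.448 Mbps.
Total bitrate: 36.7 + 0.448 = 37.148 Mbps.
Stream data: 37.148 Mbps × 9000 s = 334332.0 Mb.
With 4% container overhead: ×1.04.
347,705 Mb ÷ 8 = 43,463 MB → 43.46 GB.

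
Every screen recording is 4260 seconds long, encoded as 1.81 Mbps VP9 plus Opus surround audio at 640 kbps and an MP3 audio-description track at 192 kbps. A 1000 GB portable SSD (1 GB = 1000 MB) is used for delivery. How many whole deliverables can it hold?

710

Audio total: 640 + 192 = 832 kbps = 0.832 Mbps.
Total bitrate: 2.642 Mbps.
Per item: 2.642 Mbps × 4260 s = 11,255 Mb = 1,407 MB.
Capacity: 1000 GB = 8,000,000 Mb; 710.80 items → 710 complete.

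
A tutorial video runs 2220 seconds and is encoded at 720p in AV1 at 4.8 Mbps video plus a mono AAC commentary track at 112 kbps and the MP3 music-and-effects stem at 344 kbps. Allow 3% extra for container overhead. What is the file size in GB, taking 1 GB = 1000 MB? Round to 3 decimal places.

1.502 GB

Audio total: 112 + 344 = 456 kbps = 0.456 Mbps.
Total bitrate: 4.8 + 0.456 = 5.256 Mbps.
Stream data: 5.256 Mbps × 2220 s = 11668.3 Mb.
With 3% container overhead: ×1.03.
12,018 Mb ÷ 8 = 1,502 MB → 1.502 GB.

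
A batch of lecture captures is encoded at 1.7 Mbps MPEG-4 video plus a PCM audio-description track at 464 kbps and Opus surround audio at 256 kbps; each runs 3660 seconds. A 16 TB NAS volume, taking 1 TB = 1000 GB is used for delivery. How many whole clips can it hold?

Audio total: 464 + 256 = 720 kbps = 0.720 Mbps.
Total bitrate: 2.420 Mbps.
Per item: 2.420 Mbps × 3660 s = 8,857 Mb = 1,107 MB.
Capacity: 16 TB = 128,000,000 Mb; 14451.52 items → 14451 complete.

14451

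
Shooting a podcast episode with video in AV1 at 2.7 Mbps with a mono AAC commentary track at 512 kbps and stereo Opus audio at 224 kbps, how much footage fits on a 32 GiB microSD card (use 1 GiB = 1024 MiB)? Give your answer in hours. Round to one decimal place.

Audio total: 512 + 224 = 736 kbps = 0.736 Mbps.
Total bitrate: 2.7 + 0.736 = 3.436 Mbps.
Capacity: 32 GiB = 274,878 Mb.
Recording time: 274,878 / 3.436 = 79,999 s ≈ 22.2 hours.

22.2 hours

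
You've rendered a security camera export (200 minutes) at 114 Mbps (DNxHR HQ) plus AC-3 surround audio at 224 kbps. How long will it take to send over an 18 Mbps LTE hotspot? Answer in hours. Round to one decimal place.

200 min = 12000 s
Audio: 224 kbps = 0.224 Mbps.
Total bitrate: 114.224 Mbps.
File: 114.224 Mbps × 12000 s = 1370688.0 Mb.
At 18 Mbps: 1370688.0 / 18 = 76149.3 s ≈ 21.2 hours.

21.2 hours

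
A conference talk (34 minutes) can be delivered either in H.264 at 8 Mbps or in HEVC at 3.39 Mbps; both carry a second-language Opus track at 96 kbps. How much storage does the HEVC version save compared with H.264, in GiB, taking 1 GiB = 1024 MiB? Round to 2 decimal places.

34 min = 2040 s
Audio: 96 kbps = 0.096 Mbps.
H.264: 8.096 Mbps × 2040 s = 16515.8 Mb = 1.923 GiB.
HEVC: 3.486 Mbps × 2040 s = 7111.4 Mb = 0.828 GiB.
Saving: 1.923 − 0.828 = 1.095 GiB.

1.09 GiB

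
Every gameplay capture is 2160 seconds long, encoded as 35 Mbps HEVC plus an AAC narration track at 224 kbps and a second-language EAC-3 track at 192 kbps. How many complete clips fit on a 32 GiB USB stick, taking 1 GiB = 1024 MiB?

Audio total: 224 + 192 = 416 kbps = 0.416 Mbps.
Total bitrate: 35.416 Mbps.
Per item: 35.416 Mbps × 2160 s = 76,499 Mb = 9,562 MB.
Capacity: 32 GiB = 274,878 Mb; 3.59 items → 3 complete.

3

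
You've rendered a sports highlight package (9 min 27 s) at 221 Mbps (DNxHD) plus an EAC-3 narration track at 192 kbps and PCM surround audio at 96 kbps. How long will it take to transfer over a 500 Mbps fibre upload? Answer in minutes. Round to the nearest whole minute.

4 minutes

9 min 27 s = 567 s
Audio total: 192 + 96 = 288 kbps = 0.288 Mbps.
Total bitrate: 221.288 Mbps.
File: 221.288 Mbps × 567 s = 125470.3 Mb.
At 500 Mbps: 125470.3 / 500 = 250.9 s ≈ 4.18 minutes.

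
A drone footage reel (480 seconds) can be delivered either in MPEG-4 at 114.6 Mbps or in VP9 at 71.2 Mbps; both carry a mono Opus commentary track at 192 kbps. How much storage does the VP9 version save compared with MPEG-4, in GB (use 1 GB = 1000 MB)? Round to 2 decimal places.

2.60 GB

Audio: 192 kbps = 0.192 Mbps.
MPEG-4: 114.792 Mbps × 480 s = 55100.2 Mb = 6.888 GB.
VP9: 71.392 Mbps × 480 s = 34268.2 Mb = 4.284 GB.
Saving: 6.888 − 4.284 = 2.604 GB.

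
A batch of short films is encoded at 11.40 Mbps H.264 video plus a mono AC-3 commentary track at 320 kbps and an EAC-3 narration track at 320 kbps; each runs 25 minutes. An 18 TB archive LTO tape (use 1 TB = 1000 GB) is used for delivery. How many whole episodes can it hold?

25 min = 1500 s
Audio total: 320 + 320 = 640 kbps = 0.640 Mbps.
Total bitrate: 12.040 Mbps.
Per item: 12.040 Mbps × 1500 s = 18,060 Mb = 2,258 MB.
Capacity: 18 TB = 144,000,000 Mb; 7973.42 items → 7973 complete.

7973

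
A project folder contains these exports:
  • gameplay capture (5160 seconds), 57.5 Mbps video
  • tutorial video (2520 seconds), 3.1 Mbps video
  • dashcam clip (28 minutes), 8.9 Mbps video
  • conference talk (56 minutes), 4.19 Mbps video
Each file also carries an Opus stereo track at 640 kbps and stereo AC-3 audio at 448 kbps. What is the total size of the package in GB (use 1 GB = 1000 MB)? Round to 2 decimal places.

43.42 GB

Audio total: 640 + 448 = 1088 kbps = 1.088 Mbps.
gameplay capture: 58.588 Mbps × 5160 s = 302314.1 Mb
tutorial video: 4.188 Mbps × 2520 s = 10553.8 Mb
dashcam clip: 9.988 Mbps × 1680 s = 16779.8 Mb
conference talk: 5.278 Mbps × 3360 s = 17734.1 Mb
Total: 347381.8 Mb = 43422.7 MB.
= 43.42 GB.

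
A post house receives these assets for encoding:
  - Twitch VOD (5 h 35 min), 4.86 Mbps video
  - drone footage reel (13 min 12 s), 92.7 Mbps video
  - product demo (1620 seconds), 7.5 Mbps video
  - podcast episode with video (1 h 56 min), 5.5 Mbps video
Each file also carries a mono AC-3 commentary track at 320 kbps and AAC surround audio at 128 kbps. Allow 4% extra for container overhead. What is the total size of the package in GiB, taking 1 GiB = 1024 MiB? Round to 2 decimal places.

Audio total: 320 + 128 = 448 kbps = 0.448 Mbps.
Twitch VOD: 5.308 Mbps × 20100 s × 1.04 = 110958.4 Mb
drone footage reel: 93.148 Mbps × 792 s × 1.04 = 76724.1 Mb
product demo: 7.948 Mbps × 1620 s × 1.04 = 13390.8 Mb
podcast episode with video: 5.948 Mbps × 6960 s × 1.04 = 43054.0 Mb
Total: 244127.4 Mb = 30515.9 MB.
= 28.42 GiB.

28.42 GiB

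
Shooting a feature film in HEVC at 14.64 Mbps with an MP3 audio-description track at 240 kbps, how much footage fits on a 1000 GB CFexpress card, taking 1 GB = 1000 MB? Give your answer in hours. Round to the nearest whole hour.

149 hours

Audio: 240 kbps = 0.240 Mbps.
Total bitrate: 14.64 + 0.240 = 14.880 Mbps.
Capacity: 1000 GB = 8,000,000 Mb.
Recording time: 8,000,000 / 14.880 = 537,634 s ≈ 149 hours.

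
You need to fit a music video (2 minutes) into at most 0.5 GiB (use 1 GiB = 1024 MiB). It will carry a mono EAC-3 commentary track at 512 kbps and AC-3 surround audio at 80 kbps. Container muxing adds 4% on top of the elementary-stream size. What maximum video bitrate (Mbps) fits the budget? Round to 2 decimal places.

33.82 Mbps

Budget: 0.5 GiB = 4295.0 Mb.
Stream payload after overhead: 4295.0 / 1.04 = 4129.8 Mb.
2 min = 120 s
Total bitrate budget: 4129.8 Mb / 120 s = 34.415 Mbps.
Audio total: 512 + 80 = 592 kbps = 0.592 Mbps.
Video: 34.415 − 0.592 = 33.823 Mbps.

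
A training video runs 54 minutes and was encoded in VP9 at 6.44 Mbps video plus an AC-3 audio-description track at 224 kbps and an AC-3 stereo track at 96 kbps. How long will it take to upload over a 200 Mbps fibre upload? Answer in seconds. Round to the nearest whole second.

54 min = 3240 s
Audio total: 224 + 96 = 320 kbps = 0.320 Mbps.
Total bitrate: 6.760 Mbps.
File: 6.760 Mbps × 3240 s = 21902.4 Mb.
At 200 Mbps: 21902.4 / 200 = 109.5 s ≈ 110 seconds.

110 seconds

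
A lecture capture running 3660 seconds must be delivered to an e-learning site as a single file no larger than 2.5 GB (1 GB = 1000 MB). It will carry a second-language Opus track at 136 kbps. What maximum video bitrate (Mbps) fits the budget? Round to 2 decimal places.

5.33 Mbps

Budget: 2.5 GB = 20000.0 Mb.
Total bitrate budget: 20000.0 Mb / 3660 s = 5.464 Mbps.
Audio: 136 kbps = 0.136 Mbps.
Video: 5.464 − 0.136 = 5.328 Mbps.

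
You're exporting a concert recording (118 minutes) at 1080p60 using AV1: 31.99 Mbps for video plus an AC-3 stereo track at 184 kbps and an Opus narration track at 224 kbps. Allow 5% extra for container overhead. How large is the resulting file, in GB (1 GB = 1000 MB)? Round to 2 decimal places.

118 min = 7080 s
Audio total: 184 + 224 = 408 kbps = 0.408 Mbps.
Total bitrate: 31.99 + 0.408 = 32.398 Mbps.
Stream data: 32.398 Mbps × 7080 s = 229377.8 Mb.
With 5% container overhead: ×1.05.
240,847 Mb ÷ 8 = 30,106 MB → 30.11 GB.

30.11 GB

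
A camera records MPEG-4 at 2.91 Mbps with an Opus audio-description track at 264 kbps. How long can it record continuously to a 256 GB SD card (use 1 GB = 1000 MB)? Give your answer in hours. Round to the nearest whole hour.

Audio: 264 kbps = 0.264 Mbps.
Total bitrate: 2.91 + 0.264 = 3.174 Mbps.
Capacity: 256 GB = 2,048,000 Mb.
Recording time: 2,048,000 / 3.174 = 645,243 s ≈ 179 hours.

179 hours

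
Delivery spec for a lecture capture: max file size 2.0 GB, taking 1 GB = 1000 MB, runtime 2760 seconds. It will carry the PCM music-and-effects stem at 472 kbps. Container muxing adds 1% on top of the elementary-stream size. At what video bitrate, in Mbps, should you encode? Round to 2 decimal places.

5.27 Mbps

Budget: 2.0 GB = 16000.0 Mb.
Stream payload after overhead: 16000.0 / 1.01 = 15841.6 Mb.
Total bitrate budget: 15841.6 Mb / 2760 s = 5.740 Mbps.
Audio: 472 kbps = 0.472 Mbps.
Video: 5.740 − 0.472 = 5.268 Mbps.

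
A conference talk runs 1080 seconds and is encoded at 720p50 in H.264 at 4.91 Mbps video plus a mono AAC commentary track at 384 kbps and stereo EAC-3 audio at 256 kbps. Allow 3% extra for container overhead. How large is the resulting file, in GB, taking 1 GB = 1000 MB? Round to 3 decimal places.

0.772 GB

Audio total: 384 + 256 = 640 kbps = 0.640 Mbps.
Total bitrate: 4.91 + 0.640 = 5.550 Mbps.
Stream data: 5.550 Mbps × 1080 s = 5994.0 Mb.
With 3% container overhead: ×1.03.
6,174 Mb ÷ 8 = 771.7 MB → 0.7717 GB.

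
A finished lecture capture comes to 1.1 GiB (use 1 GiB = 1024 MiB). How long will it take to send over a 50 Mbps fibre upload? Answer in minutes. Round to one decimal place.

3.1 minutes

File: 1.1 GiB = 9448.9 Mb.
At 50 Mbps: 9448.9 / 50 = 189.0 s ≈ 3.15 minutes.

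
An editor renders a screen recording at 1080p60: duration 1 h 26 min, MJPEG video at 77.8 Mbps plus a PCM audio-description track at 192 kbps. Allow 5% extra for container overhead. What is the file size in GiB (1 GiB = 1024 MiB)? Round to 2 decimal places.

49.19 GiB

1 h 26 min = 86 min = 5160 s
Audio: 192 kbps = 0.192 Mbps.
Total bitrate: 77.8 + 0.192 = 77.992 Mbps.
Stream data: 77.992 Mbps × 5160 s = 402438.7 Mb.
With 5% container overhead: ×1.05.
422,561 Mb = 52,820,082,000 bytes ÷ 1,073,741,824 = 49.19 GiB.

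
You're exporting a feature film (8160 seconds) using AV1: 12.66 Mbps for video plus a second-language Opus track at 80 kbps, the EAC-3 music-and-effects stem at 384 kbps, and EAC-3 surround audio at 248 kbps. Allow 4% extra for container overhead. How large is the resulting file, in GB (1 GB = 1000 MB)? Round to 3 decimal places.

14.185 GB

Audio total: 80 + 384 + 248 = 712 kbps = 0.712 Mbps.
Total bitrate: 12.66 + 0.712 = 13.372 Mbps.
Stream data: 13.372 Mbps × 8160 s = 109115.5 Mb.
With 4% container overhead: ×1.04.
113,480 Mb ÷ 8 = 14,185 MB → 14.19 GB.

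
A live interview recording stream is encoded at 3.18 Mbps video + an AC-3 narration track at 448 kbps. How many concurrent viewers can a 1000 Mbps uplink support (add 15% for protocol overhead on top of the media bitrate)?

Audio: 448 kbps = 0.448 Mbps.
Per-viewer media rate: 3.628 Mbps.
On the wire with 15% overhead: 4.172 Mbps.
1000 Mbps = 1,000 Mbps; 1,000 / 4.172 = 239.68 → 239 viewers.

239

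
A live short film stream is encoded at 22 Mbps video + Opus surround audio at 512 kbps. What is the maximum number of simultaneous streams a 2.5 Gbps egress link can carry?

Audio: 512 kbps = 0.512 Mbps.
Per-viewer media rate: 22.512 Mbps.
2.5 Gbps = 2,500 Mbps; 2,500 / 22.512 = 111.05 → 111 viewers.

111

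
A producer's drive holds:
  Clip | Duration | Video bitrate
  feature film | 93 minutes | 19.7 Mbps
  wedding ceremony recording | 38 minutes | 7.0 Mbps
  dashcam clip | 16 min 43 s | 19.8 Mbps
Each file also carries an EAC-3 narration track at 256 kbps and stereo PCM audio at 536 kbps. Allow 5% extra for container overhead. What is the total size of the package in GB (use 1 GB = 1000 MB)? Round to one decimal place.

Audio total: 256 + 536 = 792 kbps = 0.792 Mbps.
feature film: 20.492 Mbps × 5580 s × 1.05 = 120062.6 Mb
wedding ceremony recording: 7.792 Mbps × 2280 s × 1.05 = 18654.0 Mb
dashcam clip: 20.592 Mbps × 1003 s × 1.05 = 21686.5 Mb
Total: 160403.1 Mb = 20050.4 MB.
= 20.05 GB.

20.1 GB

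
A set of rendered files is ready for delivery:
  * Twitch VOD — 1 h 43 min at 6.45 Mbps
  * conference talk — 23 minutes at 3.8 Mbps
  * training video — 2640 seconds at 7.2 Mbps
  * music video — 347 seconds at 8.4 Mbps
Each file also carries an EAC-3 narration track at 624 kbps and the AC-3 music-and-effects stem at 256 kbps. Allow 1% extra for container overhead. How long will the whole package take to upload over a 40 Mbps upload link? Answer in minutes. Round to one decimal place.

32.1 minutes

Audio total: 624 + 256 = 880 kbps = 0.880 Mbps.
Twitch VOD: 7.330 Mbps × 6180 s × 1.01 = 45752.4 Mb
conference talk: 4.680 Mbps × 1380 s × 1.01 = 6523.0 Mb
training video: 8.080 Mbps × 2640 s × 1.01 = 21544.5 Mb
music video: 9.280 Mbps × 347 s × 1.01 = 3252.4 Mb
Total: 77072.3 Mb = 9634.0 MB.
At 40 Mbps: 77072.3 / 40 = 1927 s ≈ 32.1 minutes.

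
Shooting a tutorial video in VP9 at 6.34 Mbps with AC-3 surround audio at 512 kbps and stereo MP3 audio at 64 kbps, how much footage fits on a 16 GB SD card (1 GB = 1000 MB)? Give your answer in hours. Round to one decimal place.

Audio total: 512 + 64 = 576 kbps = 0.576 Mbps.
Total bitrate: 6.34 + 0.576 = 6.916 Mbps.
Capacity: 16 GB = 128,000 Mb.
Recording time: 128,000 / 6.916 = 18,508 s ≈ 5.14 hours.

5.1 hours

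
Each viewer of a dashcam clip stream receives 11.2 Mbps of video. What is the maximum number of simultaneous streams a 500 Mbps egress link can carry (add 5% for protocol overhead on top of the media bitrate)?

42

On the wire with 5% overhead: 11.760 Mbps.
500 Mbps = 500.0 Mbps; 500.0 / 11.760 = 42.52 → 42 viewers.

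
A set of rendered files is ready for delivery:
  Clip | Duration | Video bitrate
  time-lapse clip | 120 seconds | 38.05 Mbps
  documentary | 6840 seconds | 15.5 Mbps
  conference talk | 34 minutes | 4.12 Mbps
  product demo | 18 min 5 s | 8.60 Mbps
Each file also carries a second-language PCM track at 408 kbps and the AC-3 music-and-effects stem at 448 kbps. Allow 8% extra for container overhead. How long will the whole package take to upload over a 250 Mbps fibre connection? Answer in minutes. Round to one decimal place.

Audio total: 408 + 448 = 856 kbps = 0.856 Mbps.
time-lapse clip: 38.906 Mbps × 120 s × 1.08 = 5042.2 Mb
documentary: 16.356 Mbps × 6840 s × 1.08 = 120825.0 Mb
conference talk: 4.976 Mbps × 2040 s × 1.08 = 10963.1 Mb
product demo: 9.456 Mbps × 1085 s × 1.08 = 11080.5 Mb
Total: 147910.9 Mb = 18488.9 MB.
At 250 Mbps: 147910.9 / 250 = 592 s ≈ 9.86 minutes.

9.9 minutes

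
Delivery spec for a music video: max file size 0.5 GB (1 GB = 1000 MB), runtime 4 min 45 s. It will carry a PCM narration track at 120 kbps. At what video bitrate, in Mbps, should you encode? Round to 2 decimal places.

Budget: 0.5 GB = 4000.0 Mb.
4 min 45 s = 285 s
Total bitrate budget: 4000.0 Mb / 285 s = 14.035 Mbps.
Audio: 120 kbps = 0.120 Mbps.
Video: 14.035 − 0.120 = 13.915 Mbps.

13.92 Mbps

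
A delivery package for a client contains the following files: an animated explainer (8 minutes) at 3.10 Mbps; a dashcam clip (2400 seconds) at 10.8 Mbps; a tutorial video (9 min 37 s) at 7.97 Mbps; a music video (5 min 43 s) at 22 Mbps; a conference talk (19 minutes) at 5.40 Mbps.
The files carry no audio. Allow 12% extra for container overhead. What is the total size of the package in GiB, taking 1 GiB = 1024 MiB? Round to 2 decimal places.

5.96 GiB

animated explainer: 3.100 Mbps × 480 s × 1.12 = 1666.6 Mb
dashcam clip: 10.800 Mbps × 2400 s × 1.12 = 29030.4 Mb
tutorial video: 7.970 Mbps × 577 s × 1.12 = 5150.5 Mb
music video: 22.000 Mbps × 343 s × 1.12 = 8451.5 Mb
conference talk: 5.400 Mbps × 1140 s × 1.12 = 6894.7 Mb
Total: 51193.7 Mb = 6399.2 MB.
= 5.960 GiB.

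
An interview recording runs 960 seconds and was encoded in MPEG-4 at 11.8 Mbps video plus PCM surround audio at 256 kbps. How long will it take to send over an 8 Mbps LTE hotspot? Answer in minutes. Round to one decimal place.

24.1 minutes

Audio: 256 kbps = 0.256 Mbps.
Total bitrate: 12.056 Mbps.
File: 12.056 Mbps × 960 s = 11573.8 Mb.
At 8 Mbps: 11573.8 / 8 = 1446.7 s ≈ 24.1 minutes.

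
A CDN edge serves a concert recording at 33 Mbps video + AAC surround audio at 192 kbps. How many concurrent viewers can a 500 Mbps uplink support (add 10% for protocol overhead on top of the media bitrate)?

Audio: 192 kbps = 0.192 Mbps.
Per-viewer media rate: 33.192 Mbps.
On the wire with 10% overhead: 36.511 Mbps.
500 Mbps = 500.0 Mbps; 500.0 / 36.511 = 13.69 → 13 viewers.

13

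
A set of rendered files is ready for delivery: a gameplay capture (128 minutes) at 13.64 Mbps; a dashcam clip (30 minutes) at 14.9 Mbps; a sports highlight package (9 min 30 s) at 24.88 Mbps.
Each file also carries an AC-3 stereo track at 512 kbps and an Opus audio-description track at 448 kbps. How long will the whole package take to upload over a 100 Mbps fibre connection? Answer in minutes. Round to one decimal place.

Audio total: 512 + 448 = 960 kbps = 0.960 Mbps.
gameplay capture: 14.600 Mbps × 7680 s = 112128.0 Mb
dashcam clip: 15.860 Mbps × 1800 s = 28548.0 Mb
sports highlight package: 25.840 Mbps × 570 s = 14728.8 Mb
Total: 155404.8 Mb = 19425.6 MB.
At 100 Mbps: 155404.8 / 100 = 1554 s ≈ 25.9 minutes.

25.9 minutes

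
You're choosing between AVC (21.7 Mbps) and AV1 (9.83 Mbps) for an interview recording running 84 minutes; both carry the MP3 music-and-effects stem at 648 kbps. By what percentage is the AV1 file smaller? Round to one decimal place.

53.1%

84 min = 5040 s
Audio: 648 kbps = 0.648 Mbps.
AVC: 22.348 Mbps × 5040 s = 112633.9 Mb = 13.112 GiB.
AV1: 10.478 Mbps × 5040 s = 52809.1 Mb = 6.148 GiB.
Reduction: (1 − 6.148/13.112) × 100 = 53.11%.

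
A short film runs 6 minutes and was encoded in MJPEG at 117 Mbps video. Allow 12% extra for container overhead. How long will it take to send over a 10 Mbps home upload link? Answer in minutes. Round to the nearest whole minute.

6 min = 360 s
File: 117.000 Mbps × 360 s = 42120.0 Mb.
With 12% container overhead: ×1.12. → 47174.4 Mb.
At 10 Mbps: 47174.4 / 10 = 4717.4 s ≈ 78.6 minutes.

79 minutes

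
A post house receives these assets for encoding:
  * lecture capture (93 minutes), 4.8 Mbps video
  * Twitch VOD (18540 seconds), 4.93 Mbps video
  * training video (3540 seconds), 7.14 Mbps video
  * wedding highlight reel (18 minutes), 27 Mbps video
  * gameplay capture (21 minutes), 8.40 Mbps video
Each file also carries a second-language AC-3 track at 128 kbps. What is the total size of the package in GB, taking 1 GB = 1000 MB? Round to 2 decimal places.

23.38 GB

Audio: 128 kbps = 0.128 Mbps.
lecture capture: 4.928 Mbps × 5580 s = 27498.2 Mb
Twitch VOD: 5.058 Mbps × 18540 s = 93775.3 Mb
training video: 7.268 Mbps × 3540 s = 25728.7 Mb
wedding highlight reel: 27.128 Mbps × 1080 s = 29298.2 Mb
gameplay capture: 8.528 Mbps × 1260 s = 10745.3 Mb
Total: 187045.8 Mb = 23380.7 MB.
= 23.38 GB.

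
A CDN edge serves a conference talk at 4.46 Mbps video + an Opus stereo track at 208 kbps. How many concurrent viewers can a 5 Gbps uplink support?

1071

Audio: 208 kbps = 0.208 Mbps.
Per-viewer media rate: 4.668 Mbps.
5 Gbps = 5,000 Mbps; 5,000 / 4.668 = 1071.12 → 1071 viewers.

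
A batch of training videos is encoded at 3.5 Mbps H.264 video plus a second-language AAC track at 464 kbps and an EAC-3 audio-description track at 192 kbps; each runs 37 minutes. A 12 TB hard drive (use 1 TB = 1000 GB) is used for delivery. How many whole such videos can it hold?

10405

37 min = 2220 s
Audio total: 464 + 192 = 656 kbps = 0.656 Mbps.
Total bitrate: 4.156 Mbps.
Per item: 4.156 Mbps × 2220 s = 9,226 Mb = 1,153 MB.
Capacity: 12 TB = 96,000,000 Mb; 10405.02 items → 10405 complete.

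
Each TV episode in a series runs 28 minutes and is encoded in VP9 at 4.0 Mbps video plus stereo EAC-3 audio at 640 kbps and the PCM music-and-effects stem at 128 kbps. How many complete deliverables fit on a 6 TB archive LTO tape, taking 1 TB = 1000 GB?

5992

28 min = 1680 s
Audio total: 640 + 128 = 768 kbps = 0.768 Mbps.
Total bitrate: 4.768 Mbps.
Per item: 4.768 Mbps × 1680 s = 8,010 Mb = 1,001 MB.
Capacity: 6 TB = 48,000,000 Mb; 5992.33 items → 5992 complete.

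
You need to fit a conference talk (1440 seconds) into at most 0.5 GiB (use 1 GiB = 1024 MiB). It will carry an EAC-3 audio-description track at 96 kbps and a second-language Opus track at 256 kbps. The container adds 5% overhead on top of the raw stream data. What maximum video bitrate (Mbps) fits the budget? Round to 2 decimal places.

Budget: 0.5 GiB = 4295.0 Mb.
Stream payload after overhead: 4295.0 / 1.05 = 4090.4 Mb.
Total bitrate budget: 4090.4 Mb / 1440 s = 2.841 Mbps.
Audio total: 96 + 256 = 352 kbps = 0.352 Mbps.
Video: 2.841 − 0.352 = 2.489 Mbps.

2.49 Mbps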